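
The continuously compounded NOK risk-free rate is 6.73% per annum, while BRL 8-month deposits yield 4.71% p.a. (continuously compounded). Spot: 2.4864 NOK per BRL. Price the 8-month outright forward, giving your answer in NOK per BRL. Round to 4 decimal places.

T = 8/12 years.
NOK growth factor: e^(0.0673×8/12) = 1.0458884.
BRL accumulates by e^(0.0471×8/12) = 1.0318982.
CIP: F = S · (grow NOK)/(grow BRL) = 2.4864 × 1.0458884/1.0318982 = 2.520110 NOK per BRL.

2.5201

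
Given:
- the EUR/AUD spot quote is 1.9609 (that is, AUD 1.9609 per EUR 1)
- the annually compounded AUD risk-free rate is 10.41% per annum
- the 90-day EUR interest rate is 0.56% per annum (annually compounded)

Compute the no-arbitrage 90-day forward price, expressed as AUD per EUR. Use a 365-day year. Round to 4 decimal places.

2.0066

T = 90/365 years.
AUD growth factor: (1 + 0.1041)^(90/365) = 1.0247191.
Growth of 1 EUR over T: (1 + 0.0056)^(90/365) = 1.0013779.
Forward (AUD per EUR) = 1.9609 × 1.0247191 / 1.0013779 = 2.006607.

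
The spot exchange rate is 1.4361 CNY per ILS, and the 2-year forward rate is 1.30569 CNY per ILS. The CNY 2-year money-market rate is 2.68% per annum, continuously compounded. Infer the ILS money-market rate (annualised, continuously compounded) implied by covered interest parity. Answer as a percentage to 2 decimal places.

7.44%

T = 2 years.
F/S = 1.30569/1.4361 = 0.9091916 = (growth of CNY) / (growth of ILS).
CNY growth factor: e^(0.0268×2) = 1.0550625.
So the ILS growth factor = 1.1604402.
Take logs: ln 1.1604402 / 2 = 0.074400, so 7.44%.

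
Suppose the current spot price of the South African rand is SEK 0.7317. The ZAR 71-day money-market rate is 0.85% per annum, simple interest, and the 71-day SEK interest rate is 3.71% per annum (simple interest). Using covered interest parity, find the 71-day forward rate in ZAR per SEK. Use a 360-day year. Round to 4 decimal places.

1.3590

T = 71/360 years.
SEK accumulates by 1 + 0.0371×71/360 = 1.0073169.
ZAR growth factor: 1 + 0.0085×71/360 = 1.0016764.
Forward (SEK per ZAR) = 0.7317 × 1.0073169 / 1.0016764 = 0.7358202.
Invert for ZAR per SEK: 1 / 0.7358202 = 1.3590.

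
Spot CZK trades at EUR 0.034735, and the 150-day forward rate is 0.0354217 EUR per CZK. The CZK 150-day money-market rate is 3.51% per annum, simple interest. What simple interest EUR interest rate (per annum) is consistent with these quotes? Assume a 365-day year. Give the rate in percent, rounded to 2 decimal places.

8.39%

T = 150/365 years.
CIP gives F = S · g_EUR/g_CZK, so g_EUR/g_CZK = 0.0354217/0.034735 = 1.0197697.
CZK growth factor: 1 + 0.0351×150/365 = 1.0144247.
That pins the EUR growth at 1.0344796.
r = (1.0344796 − 1)/(150/365) = 0.083900 → 8.39%.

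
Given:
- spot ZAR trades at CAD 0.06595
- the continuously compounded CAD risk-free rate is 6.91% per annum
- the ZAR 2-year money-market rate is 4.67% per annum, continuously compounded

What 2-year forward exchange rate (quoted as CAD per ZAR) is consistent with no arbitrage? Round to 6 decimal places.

0.068972

T = 2 years.
CAD growth factor: e^(0.0691×2) = 1.1482052.
ZAR accumulates by e^(0.0467×2) = 1.0979008.
CIP: F = S · (grow CAD)/(grow ZAR) = 0.06595 × 1.1482052/1.0979008 = 0.06897174 CAD per ZAR.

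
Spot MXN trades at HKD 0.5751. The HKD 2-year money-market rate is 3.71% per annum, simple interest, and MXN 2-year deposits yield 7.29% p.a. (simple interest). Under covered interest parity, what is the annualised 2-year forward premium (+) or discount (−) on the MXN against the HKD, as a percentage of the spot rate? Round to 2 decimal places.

-3.12%

T = 2 years.
CIP forward (HKD per MXN) = 0.5751 × 1.074200/1.145800 = 0.5391625.
(F − S)/S ÷ T = (0.5391625 − 0.5751)/0.5751/2 = -0.031245 → -3.12%.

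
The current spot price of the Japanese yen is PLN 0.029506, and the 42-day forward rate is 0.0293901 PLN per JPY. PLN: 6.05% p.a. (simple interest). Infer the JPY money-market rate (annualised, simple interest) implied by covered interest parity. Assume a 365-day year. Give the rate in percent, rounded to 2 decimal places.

T = 42/365 years.
By CIP, F/S equals the PLN-to-JPY growth ratio: 0.0293901/0.029506 = 0.9960720.
PLN growth factor: 1 + 0.0605×42/365 = 1.0069616.
Hence g_JPY = 1.0109325.
r = (1.0109325 − 1)/(42/365) = 0.095009 → 9.50%.

9.50%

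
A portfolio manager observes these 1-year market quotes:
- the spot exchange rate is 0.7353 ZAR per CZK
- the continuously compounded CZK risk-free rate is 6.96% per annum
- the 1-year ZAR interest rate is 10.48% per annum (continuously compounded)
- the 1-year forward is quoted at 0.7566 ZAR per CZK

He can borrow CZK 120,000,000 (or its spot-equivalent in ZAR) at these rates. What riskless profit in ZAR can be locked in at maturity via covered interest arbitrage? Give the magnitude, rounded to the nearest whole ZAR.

ZAR 648,842

T = 1 year.
Keep in CZK, deliver into the forward: 120,000,000·1.0720792638·0.7566 = ZAR 97,336,220.52.
Swap to ZAR now, deposit: 120,000,000·0.7353·1.1104884904 = ZAR 97,985,062.44.
The quoted forward undervalues CZK, so borrow CZK, convert to ZAR at spot, deposit the ZAR at 10.48%, and buy CZK forward at 0.7566 to cover the loan.
Profit = 97,985,062.44 − 97,336,220.52 = ZAR 648,842.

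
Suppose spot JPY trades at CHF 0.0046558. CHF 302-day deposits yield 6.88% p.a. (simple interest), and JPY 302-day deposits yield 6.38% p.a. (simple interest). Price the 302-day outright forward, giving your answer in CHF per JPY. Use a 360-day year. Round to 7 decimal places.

T = 302/360 years.
CHF growth factor: 1 + 0.0688×302/360 = 1.0577156.
JPY growth factor: 1 + 0.0638×302/360 = 1.0535211.
So F = 0.0046558 × 1.0577156 / 1.0535211 = 0.004674337 (CHF/JPY).

0.0046743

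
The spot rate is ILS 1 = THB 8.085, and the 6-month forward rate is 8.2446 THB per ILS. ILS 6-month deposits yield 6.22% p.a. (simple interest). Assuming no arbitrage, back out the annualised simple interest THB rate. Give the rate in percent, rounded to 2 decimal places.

T = 6/12 years.
CIP gives F = S · g_THB/g_ILS, so g_THB/g_ILS = 8.2446/8.085 = 1.0197403.
ILS growth factor: 1 + 0.0622×6/12 = 1.031100.
That pins the THB growth at 1.0514542.
r = (1.0514542 − 1)/(6/12) = 0.102908 → 10.29%.

10.29%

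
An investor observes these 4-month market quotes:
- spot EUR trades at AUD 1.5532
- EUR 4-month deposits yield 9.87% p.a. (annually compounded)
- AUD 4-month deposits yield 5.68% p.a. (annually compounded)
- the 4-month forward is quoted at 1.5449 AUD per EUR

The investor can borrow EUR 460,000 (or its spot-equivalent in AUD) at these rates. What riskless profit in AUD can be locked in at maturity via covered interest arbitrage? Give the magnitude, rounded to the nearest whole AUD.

AUD 5,554

T = 4/12 years.
Route A — deposit EUR, sell forward: 460,000 × 1.0318733 × 1.5449 = AUD 733,304.89.
Route B — convert at spot, deposit AUD: 460,000 × 1.5532 × 1.01858576 = AUD 727,751.01.
The quoted forward overvalues EUR, so borrow AUD, buy EUR at spot, deposit the EUR at 9.87%, and sell the proceeds forward at 1.5449.
Arbitrage profit = |733,304.89 − 727,751.01| = AUD 5,554.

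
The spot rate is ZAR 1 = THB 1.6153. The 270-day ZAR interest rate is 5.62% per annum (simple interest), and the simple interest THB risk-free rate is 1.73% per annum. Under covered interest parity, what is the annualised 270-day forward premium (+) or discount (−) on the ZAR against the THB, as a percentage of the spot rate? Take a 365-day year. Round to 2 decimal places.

T = 270/365 years.
No-arbitrage forward: 1.6153 × 1.0127973 / 1.0415726 = 1.5706745 THB/ZAR.
(F − S)/S ÷ T = (1.5706745 − 1.6153)/1.6153/(270/365) = -0.037347 → -3.73%.

-3.73%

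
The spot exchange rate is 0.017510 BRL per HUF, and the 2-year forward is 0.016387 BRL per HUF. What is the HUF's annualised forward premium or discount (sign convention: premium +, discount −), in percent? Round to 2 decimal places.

-3.21%

T = 2 years.
Period premium: (0.016387 − 0.01751)/0.01751 = -0.0641348.
Annualise by dividing by T: -0.0641348 / 2 = -0.032067 → -3.21%.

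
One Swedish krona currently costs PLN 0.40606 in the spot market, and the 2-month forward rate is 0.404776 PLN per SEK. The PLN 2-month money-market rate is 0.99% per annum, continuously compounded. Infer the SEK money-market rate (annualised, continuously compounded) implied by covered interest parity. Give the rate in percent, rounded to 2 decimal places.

T = 2/12 years.
F/S = 0.404776/0.40606 = 0.9968379 = (growth of PLN) / (growth of SEK).
The PLN side grows by e^(0.0099×2/12) = 1.0016514.
Hence g_SEK = 1.0048288.
r = ln(1.0048288)/(2/12) = 0.028903 → 2.89%.

2.89%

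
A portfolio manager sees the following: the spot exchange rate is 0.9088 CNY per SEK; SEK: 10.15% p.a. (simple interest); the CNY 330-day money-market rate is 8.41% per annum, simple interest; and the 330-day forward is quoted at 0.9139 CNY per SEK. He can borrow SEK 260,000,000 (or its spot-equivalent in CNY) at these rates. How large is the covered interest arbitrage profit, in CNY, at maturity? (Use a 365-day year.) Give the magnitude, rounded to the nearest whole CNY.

CNY 5,164,849

T = 330/365 years.
Invest the SEK and cover forward: 260,000,000 × 1.09176712329 × 0.9139 = CNY 259,419,153.23.
Convert at spot and invest in CNY: 260,000,000 × 0.9088 × 1.07603561644 = CNY 254,254,303.74.
The quoted forward overvalues SEK, so borrow CNY, buy SEK at spot, deposit the SEK at 10.15%, and sell the proceeds forward at 0.9139.
Profit = 259,419,153.23 − 254,254,303.74 = CNY 5,164,849.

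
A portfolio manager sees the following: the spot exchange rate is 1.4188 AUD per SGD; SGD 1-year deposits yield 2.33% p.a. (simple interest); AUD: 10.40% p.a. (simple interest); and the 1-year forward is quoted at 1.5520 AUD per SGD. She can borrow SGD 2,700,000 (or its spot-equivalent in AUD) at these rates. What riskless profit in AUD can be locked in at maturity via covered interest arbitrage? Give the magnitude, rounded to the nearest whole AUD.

T = 1 year.
Invest the SGD and cover forward: 2,700,000 × 1.023300 × 1.5520 = AUD 4,288,036.32.
Convert at spot and invest in AUD: 2,700,000 × 1.4188 × 1.104000 = AUD 4,229,159.04.
The quoted forward overvalues SGD, so borrow AUD, buy SGD at spot, deposit the SGD at 2.33%, and sell the proceeds forward at 1.5520.
The gap between the two covered legs is AUD 58,877.

AUD 58,877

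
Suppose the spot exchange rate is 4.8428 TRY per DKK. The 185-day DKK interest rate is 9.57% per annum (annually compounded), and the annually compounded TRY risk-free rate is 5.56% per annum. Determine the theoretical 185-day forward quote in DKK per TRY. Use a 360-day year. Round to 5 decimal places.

0.21049

T = 185/360 years.
Growth of 1 TRY over T: (1 + 0.0556)^(185/360) = 1.0281964.
Growth of 1 DKK over T: (1 + 0.0957)^(185/360) = 1.0480864.
Forward (TRY per DKK) = 4.8428 × 1.0281964 / 1.0480864 = 4.750896.
Quoted the other way: 1/4.750896 = 0.21049 DKK per TRY.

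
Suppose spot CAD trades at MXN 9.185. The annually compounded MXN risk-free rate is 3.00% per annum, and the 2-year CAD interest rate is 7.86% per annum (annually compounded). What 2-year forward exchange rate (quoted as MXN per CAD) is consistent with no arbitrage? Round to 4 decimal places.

T = 2 years.
MXN growth factor: (1 + 0.0300)^2 = 1.060900.
CAD growth factor: (1 + 0.0786)^2 = 1.163378.
Forward (MXN per CAD) = 9.185 × 1.060900 / 1.163378 = 8.375925.

8.3759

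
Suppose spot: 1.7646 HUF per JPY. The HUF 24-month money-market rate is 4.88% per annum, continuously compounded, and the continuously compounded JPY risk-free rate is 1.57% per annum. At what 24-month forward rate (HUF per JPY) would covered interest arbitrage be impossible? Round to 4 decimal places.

T = 2 years.
Growth of 1 HUF over T: e^(0.0488×2) = 1.1025217.
JPY growth factor: e^(0.0157×2) = 1.0318982.
CIP: F = S · (grow HUF)/(grow JPY) = 1.7646 × 1.1025217/1.0318982 = 1.885370 HUF per JPY.

1.8854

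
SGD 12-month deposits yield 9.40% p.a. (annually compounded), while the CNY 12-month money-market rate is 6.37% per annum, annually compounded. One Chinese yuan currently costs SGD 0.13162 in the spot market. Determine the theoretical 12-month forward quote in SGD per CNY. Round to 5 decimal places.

0.13537

T = 1 year.
Growth of 1 SGD over T: (1 + 0.0940)^1 = 1.094000.
CNY growth factor: (1 + 0.0637)^1 = 1.063700.
CIP: F = S · (grow SGD)/(grow CNY) = 0.13162 × 1.094000/1.063700 = 0.1353693 SGD per CNY.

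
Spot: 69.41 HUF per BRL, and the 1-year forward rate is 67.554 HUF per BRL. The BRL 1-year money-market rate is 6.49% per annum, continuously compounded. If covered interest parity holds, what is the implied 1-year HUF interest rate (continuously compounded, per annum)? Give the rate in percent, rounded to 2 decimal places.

T = 1 year.
CIP gives F = S · g_HUF/g_BRL, so g_HUF/g_BRL = 67.554/69.41 = 0.9732603.
BRL growth factor: e^(0.0649×1) = 1.0670523.
So the HUF growth factor = 1.0385196.
r = ln(1.0385196)/1 = 0.037796 → 3.78%.

3.78%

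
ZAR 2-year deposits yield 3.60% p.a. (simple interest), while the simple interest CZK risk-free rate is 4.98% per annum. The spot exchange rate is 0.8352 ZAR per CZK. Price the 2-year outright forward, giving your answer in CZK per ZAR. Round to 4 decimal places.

1.2281

T = 2 years.
Growth of 1 ZAR over T: 1 + 0.0360×2 = 1.072000.
CZK accumulates by 1 + 0.0498×2 = 1.099600.
Forward (ZAR per CZK) = 0.8352 × 1.072000 / 1.099600 = 0.8142364.
Quoted the other way: 1/0.8142364 = 1.2281 CZK per ZAR.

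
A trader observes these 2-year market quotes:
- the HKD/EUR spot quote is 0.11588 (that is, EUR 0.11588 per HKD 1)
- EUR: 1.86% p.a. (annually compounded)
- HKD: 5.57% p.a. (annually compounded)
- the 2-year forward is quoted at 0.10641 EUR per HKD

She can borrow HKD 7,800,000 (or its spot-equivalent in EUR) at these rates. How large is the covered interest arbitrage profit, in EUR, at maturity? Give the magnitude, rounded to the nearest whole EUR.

EUR 12,766

T = 2 years.
Invest the HKD and cover forward: 7,800,000 × 1.11450249 × 0.10641 = EUR 925,034.84.
Convert at spot and invest in EUR: 7,800,000 × 0.11588 × 1.03754596 = EUR 937,800.44.
The quoted forward undervalues HKD, so borrow HKD, convert to EUR at spot, deposit the EUR at 1.86%, and buy HKD forward at 0.10641 to cover the loan.
Arbitrage profit = |925,034.84 − 937,800.44| = EUR 12,766.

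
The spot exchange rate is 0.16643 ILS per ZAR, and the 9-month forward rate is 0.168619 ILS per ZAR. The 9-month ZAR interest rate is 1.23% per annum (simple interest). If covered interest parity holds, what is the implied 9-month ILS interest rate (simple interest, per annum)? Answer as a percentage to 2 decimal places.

3.00%

T = 9/12 years.
By CIP, F/S equals the ILS-to-ZAR growth ratio: 0.168619/0.16643 = 1.0131527.
ZAR growth factor: 1 + 0.0123×9/12 = 1.009225.
So the ILS growth factor = 1.022499.
r = (1.022499 − 1)/(9/12) = 0.029999 → 3.00%.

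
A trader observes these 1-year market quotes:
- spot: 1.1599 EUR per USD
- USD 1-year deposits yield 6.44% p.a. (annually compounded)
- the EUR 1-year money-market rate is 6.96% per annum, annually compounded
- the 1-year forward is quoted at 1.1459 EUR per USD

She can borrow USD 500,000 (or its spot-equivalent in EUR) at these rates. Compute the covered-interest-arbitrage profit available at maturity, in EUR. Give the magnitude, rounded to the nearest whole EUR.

EUR 10,467

T = 1 year.
Keep in USD, deliver into the forward: 500,000·1.064400·1.1459 = EUR 609,847.98.
Swap to EUR now, deposit: 500,000·1.1599·1.069600 = EUR 620,314.52.
The quoted forward undervalues USD, so borrow USD, convert to EUR at spot, deposit the EUR at 6.96%, and buy USD forward at 1.1459 to cover the loan.
The gap between the two covered legs is EUR 10,467.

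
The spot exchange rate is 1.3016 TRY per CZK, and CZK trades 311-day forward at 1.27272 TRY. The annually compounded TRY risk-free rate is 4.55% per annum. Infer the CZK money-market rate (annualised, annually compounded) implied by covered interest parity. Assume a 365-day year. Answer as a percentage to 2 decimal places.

7.34%

T = 311/365 years.
CIP gives F = S · g_TRY/g_CZK, so g_TRY/g_CZK = 1.27272/1.3016 = 0.9778119.
TRY growth factor: (1 + 0.0455)^(311/365) = 1.0386402.
Hence g_CZK = 1.0622086.
Annualise: 1.0622086^(365/311) − 1 = 0.073398 = 7.34%.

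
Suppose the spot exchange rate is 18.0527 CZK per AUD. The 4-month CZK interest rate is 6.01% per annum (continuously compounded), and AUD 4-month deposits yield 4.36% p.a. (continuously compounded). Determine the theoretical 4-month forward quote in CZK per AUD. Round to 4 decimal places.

18.1523

T = 4/12 years.
CZK growth factor: e^(0.0601×4/12) = 1.02023535.
AUD accumulates by e^(0.0436×4/12) = 1.01463946.
Forward (CZK per AUD) = 18.0527 × 1.02023535 / 1.01463946 = 18.152263.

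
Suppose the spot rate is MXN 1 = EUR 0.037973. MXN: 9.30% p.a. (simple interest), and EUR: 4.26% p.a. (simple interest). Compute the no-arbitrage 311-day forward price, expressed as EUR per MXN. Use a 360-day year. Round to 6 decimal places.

T = 311/360 years.
EUR growth factor: 1 + 0.0426×311/360 = 1.0368017.
MXN accumulates by 1 + 0.0930×311/360 = 1.0803417.
So F = 0.037973 × 1.0368017 / 1.0803417 = 0.03644261 (EUR/MXN).

0.036443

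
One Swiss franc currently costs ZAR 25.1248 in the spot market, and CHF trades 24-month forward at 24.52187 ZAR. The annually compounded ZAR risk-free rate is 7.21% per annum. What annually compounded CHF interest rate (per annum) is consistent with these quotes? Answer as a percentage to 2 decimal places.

8.52%

T = 2 years.
F/S = 24.52187/25.1248 = 0.9760026 = (growth of ZAR) / (growth of CHF).
The ZAR side grows by (1 + 0.0721)^2 = 1.1493984.
Hence g_CHF = 1.1776592.
Annualise: 1.1776592^(1/2) − 1 = 0.085200 = 8.52%.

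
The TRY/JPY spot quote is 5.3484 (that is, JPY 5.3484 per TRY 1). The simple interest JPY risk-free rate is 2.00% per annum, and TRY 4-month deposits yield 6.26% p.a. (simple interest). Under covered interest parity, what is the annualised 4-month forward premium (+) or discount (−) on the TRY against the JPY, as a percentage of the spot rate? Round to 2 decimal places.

-4.17%

T = 4/12 years.
F = S · g_JPY/g_TRY = 5.3484 × 1.0066667/1.0208667 = 5.2740051.
(F − S)/S ÷ T = (5.2740051 − 5.3484)/5.3484/(4/12) = -0.041729 → -4.17%.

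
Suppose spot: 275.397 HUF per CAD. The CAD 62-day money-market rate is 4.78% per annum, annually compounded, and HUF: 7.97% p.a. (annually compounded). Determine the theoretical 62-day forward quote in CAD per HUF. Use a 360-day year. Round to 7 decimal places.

0.0036124

T = 62/360 years.
HUF growth factor: (1 + 0.0797)^(62/360) = 1.0132941.
CAD accumulates by (1 + 0.0478)^(62/360) = 1.0080739.
CIP: F = S · (grow HUF)/(grow CAD) = 275.397 × 1.0132941/1.0080739 = 276.8231 HUF per CAD.
Invert for CAD per HUF: 1 / 276.8231 = 0.0036124.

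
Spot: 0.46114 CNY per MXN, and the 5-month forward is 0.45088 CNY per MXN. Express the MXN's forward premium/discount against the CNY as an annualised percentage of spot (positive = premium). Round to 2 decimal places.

-5.34%

T = 5/12 years.
(F − S)/S = (0.45088 − 0.46114)/0.46114 = -0.0222492.
×(1/T) gives -5.34% p.a.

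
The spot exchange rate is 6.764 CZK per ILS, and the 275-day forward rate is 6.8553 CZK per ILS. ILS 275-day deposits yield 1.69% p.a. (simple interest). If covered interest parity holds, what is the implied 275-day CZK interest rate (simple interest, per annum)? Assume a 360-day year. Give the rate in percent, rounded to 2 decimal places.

3.48%

T = 275/360 years.
CIP gives F = S · g_CZK/g_ILS, so g_CZK/g_ILS = 6.8553/6.764 = 1.0134979.
ILS growth factor: 1 + 0.0169×275/360 = 1.0129097.
That pins the CZK growth at 1.0265819.
r = (1.0265819 − 1)/(275/360) = 0.034798 → 3.48%.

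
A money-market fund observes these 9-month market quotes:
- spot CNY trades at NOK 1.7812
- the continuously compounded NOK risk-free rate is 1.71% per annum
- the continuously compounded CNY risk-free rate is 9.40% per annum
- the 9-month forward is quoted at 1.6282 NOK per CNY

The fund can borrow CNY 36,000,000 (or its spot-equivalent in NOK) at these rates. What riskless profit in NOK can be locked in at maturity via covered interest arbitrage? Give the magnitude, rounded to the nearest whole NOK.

T = 9/12 years.
Route A — deposit CNY, sell forward: 36,000,000 × 1.0730445694 × 1.6282 = NOK 62,896,722.04.
Route B — convert at spot, deposit NOK: 36,000,000 × 1.7812 × 1.012907593 = NOK 64,950,876.17.
The quoted forward undervalues CNY, so borrow CNY, convert to NOK at spot, deposit the NOK at 1.71%, and buy CNY forward at 1.6282 to cover the loan.
Profit = 64,950,876.17 − 62,896,722.04 = NOK 2,054,154.

NOK 2,054,154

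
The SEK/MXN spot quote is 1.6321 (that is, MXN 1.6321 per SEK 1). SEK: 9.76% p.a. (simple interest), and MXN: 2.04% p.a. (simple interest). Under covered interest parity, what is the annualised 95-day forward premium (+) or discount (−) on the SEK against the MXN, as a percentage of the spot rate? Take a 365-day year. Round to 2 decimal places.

T = 95/365 years.
CIP forward (MXN per SEK) = 1.6321 × 1.0053096/1.0254027 = 1.6001185.
(F − S)/S ÷ T = (1.6001185 − 1.6321)/1.6321/(95/365) = -0.075287 → -7.53%.

-7.53%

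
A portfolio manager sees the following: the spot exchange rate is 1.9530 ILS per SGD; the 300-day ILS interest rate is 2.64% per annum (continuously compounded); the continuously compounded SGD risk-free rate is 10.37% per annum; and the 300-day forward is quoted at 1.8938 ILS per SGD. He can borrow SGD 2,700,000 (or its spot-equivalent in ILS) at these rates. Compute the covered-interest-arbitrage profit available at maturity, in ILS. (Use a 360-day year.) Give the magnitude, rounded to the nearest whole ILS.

ILS 184,392

T = 300/360 years.
Route A — deposit SGD, sell forward: 2,700,000 × 1.090260509 × 1.8938 = ILS 5,574,785.45.
Route B — convert at spot, deposit ILS: 2,700,000 × 1.9530 × 1.022243784 = ILS 5,390,393.70.
The quoted forward overvalues SGD, so borrow ILS, buy SGD at spot, deposit the SGD at 10.37%, and sell the proceeds forward at 1.8938.
The gap between the two covered legs is ILS 184,392.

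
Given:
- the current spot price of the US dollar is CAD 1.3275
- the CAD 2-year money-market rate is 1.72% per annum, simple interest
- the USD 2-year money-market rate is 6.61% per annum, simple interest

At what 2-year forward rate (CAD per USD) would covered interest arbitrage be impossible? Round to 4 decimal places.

1.2128

T = 2 years.
CAD accumulates by 1 + 0.0172×2 = 1.034400.
USD growth factor: 1 + 0.0661×2 = 1.132200.
Forward (CAD per USD) = 1.3275 × 1.034400 / 1.132200 = 1.212830.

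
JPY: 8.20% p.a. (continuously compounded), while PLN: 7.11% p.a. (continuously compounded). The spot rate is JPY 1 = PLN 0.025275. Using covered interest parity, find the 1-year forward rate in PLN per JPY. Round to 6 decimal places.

0.025001

T = 1 year.
PLN accumulates by e^(0.0711×1) = 1.0736886.
JPY growth factor: e^(0.0820×1) = 1.0854558.
So F = 0.025275 × 1.0736886 / 1.0854558 = 0.02500100 (PLN/JPY).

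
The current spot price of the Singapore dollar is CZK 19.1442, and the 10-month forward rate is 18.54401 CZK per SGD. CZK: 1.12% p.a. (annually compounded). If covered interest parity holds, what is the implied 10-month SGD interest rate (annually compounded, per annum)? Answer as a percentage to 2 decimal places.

T = 10/12 years.
By CIP, F/S equals the CZK-to-SGD growth ratio: 18.54401/19.1442 = 0.9686490.
The CZK side grows by (1 + 0.0112)^(10/12) = 1.0093247.
So the SGD growth factor = 1.0419922.
r = 1.0419922^(12/10) − 1 = 0.050600 → 5.06%.

5.06%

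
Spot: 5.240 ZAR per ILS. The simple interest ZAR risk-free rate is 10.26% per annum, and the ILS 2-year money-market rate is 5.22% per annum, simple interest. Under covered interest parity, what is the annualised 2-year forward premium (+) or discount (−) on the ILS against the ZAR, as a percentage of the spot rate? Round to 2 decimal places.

+4.56%

T = 2 years.
F = S · g_ZAR/g_ILS = 5.24 × 1.205200/1.104400 = 5.718261.
Annualised premium = (F − S)/S × (1/T) = (5.718261 − 5.24)/5.24 ÷ 2 = 4.56%.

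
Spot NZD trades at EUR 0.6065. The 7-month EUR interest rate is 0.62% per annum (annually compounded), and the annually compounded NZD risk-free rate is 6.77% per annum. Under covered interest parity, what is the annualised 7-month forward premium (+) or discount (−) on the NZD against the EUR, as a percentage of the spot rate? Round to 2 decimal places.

T = 7/12 years.
CIP forward (EUR per NZD) = 0.6065 × 1.003612/1.0389518 = 0.5858700.
Annualised premium = (F − S)/S × (1/T) = (0.5858700 − 0.6065)/0.6065 ÷ (7/12) = -5.83%.

-5.83%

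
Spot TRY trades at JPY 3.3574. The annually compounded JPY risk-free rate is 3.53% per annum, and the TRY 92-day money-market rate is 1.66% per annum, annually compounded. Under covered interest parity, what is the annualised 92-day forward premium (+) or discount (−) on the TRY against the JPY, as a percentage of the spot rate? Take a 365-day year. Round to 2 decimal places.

+1.83%

T = 92/365 years.
CIP forward (JPY per TRY) = 3.3574 × 1.0087824/1.0041584 = 3.3728603.
Annualised premium = (F − S)/S × (1/T) = (3.3728603 − 3.3574)/3.3574 ÷ (92/365) = 1.83%.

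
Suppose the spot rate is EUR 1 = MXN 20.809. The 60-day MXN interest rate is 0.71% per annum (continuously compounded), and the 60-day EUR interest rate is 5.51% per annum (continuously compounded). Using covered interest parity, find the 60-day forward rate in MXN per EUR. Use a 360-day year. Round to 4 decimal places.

T = 60/360 years.
MXN accumulates by e^(0.0071×60/360) = 1.00118403.
Growth of 1 EUR over T: e^(0.0551×60/360) = 1.00922563.
CIP: F = S · (grow MXN)/(grow EUR) = 20.809 × 1.00118403/1.00922563 = 20.643192 MXN per EUR.

20.6432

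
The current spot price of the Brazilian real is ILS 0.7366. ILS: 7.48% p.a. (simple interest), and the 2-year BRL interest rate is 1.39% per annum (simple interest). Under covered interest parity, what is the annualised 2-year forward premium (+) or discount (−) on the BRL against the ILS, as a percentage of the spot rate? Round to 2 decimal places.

T = 2 years.
No-arbitrage forward: 0.7366 × 1.149600 / 1.027800 = 0.8238912 ILS/BRL.
(F − S)/S ÷ T = (0.8238912 − 0.7366)/0.7366/2 = 0.059253 → 5.93%.

+5.93%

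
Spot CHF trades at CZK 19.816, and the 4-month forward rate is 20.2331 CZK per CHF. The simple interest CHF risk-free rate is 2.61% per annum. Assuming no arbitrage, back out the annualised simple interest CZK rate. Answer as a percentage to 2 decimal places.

8.98%

T = 4/12 years.
By CIP, F/S equals the CZK-to-CHF growth ratio: 20.2331/19.816 = 1.0210486.
The CHF side grows by 1 + 0.0261×4/12 = 1.008700.
So the CZK growth factor = 1.0299317.
r = (1.0299317 − 1)/(4/12) = 0.089795 → 8.98%.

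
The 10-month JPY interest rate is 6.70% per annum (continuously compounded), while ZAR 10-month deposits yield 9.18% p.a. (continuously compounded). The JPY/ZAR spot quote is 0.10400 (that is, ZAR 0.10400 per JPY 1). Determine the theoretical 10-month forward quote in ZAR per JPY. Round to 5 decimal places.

0.10617

T = 10/12 years.
Growth of 1 ZAR over T: e^(0.0918×10/12) = 1.0795022.
JPY growth factor: e^(0.0670×10/12) = 1.0574214.
CIP: F = S · (grow ZAR)/(grow JPY) = 0.104 × 1.0795022/1.0574214 = 0.1061717 ZAR per JPY.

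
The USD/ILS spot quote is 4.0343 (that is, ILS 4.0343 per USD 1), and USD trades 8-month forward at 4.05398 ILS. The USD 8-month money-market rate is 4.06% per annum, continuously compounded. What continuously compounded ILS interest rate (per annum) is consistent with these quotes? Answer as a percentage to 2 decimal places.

4.79%

T = 8/12 years.
F/S = 4.05398/4.0343 = 1.0048782 = (growth of ILS) / (growth of USD).
USD growth factor: e^(0.0406×8/12) = 1.0274363.
Hence g_ILS = 1.0324483.
r = ln(1.0324483)/(8/12) = 0.047899 → 4.79%.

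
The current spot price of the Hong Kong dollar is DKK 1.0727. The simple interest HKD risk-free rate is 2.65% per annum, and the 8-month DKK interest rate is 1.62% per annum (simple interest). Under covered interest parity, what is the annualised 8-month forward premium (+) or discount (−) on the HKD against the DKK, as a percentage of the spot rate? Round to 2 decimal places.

-1.01%

T = 8/12 years.
F = S · g_DKK/g_HKD = 1.0727 × 1.010800/1.0176667 = 1.0654620.
(F − S)/S ÷ T = (1.0654620 − 1.0727)/1.0727/(8/12) = -0.010121 → -1.01%.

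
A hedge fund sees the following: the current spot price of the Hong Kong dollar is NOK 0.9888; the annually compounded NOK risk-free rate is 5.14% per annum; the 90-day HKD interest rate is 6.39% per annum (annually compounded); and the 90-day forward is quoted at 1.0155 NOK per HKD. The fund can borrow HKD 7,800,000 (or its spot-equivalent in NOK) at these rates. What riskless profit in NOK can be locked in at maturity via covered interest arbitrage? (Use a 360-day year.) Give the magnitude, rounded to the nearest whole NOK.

NOK 234,620

T = 90/360 years.
Keep in HKD, deliver into the forward: 7,800,000·1.01560587·1.0155 = NOK 8,044,512.54.
Swap to NOK now, deposit: 7,800,000·0.9888·1.01260949 = NOK 7,809,892.46.
The quoted forward overvalues HKD, so borrow NOK, buy HKD at spot, deposit the HKD at 6.39%, and sell the proceeds forward at 1.0155.
Arbitrage profit = |8,044,512.54 − 7,809,892.46| = NOK 234,620.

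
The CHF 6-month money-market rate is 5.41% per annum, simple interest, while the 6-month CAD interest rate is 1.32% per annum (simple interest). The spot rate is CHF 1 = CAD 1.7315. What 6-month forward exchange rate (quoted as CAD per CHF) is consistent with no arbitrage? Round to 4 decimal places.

T = 6/12 years.
Growth of 1 CAD over T: 1 + 0.0132×6/12 = 1.006600.
Growth of 1 CHF over T: 1 + 0.0541×6/12 = 1.027050.
CIP: F = S · (grow CAD)/(grow CHF) = 1.7315 × 1.006600/1.027050 = 1.697023 CAD per CHF.

1.6970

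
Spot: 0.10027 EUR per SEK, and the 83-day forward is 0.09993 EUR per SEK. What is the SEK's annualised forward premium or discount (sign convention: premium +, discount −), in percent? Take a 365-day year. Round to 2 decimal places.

T = 83/365 years.
Period premium: (0.09993 − 0.10027)/0.10027 = -0.0033908.
×(1/T) gives -1.49% p.a.

-1.49%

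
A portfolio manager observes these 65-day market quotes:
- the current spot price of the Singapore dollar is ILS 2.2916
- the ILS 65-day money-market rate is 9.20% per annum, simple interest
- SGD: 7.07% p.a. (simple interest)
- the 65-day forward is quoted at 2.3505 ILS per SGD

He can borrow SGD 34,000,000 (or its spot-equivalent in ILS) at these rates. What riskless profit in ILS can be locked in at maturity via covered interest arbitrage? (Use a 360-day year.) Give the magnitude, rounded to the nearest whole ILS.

T = 65/360 years.
Keep in SGD, deliver into the forward: 34,000,000·1.0127652778·2.3505 = ILS 80,937,162.71.
Swap to ILS now, deposit: 34,000,000·2.2916·1.0166111111 = ILS 79,208,644.75.
The quoted forward overvalues SGD, so borrow ILS, buy SGD at spot, deposit the SGD at 7.07%, and sell the proceeds forward at 2.3505.
Profit = 80,937,162.71 − 79,208,644.75 = ILS 1,728,518.

ILS 1,728,518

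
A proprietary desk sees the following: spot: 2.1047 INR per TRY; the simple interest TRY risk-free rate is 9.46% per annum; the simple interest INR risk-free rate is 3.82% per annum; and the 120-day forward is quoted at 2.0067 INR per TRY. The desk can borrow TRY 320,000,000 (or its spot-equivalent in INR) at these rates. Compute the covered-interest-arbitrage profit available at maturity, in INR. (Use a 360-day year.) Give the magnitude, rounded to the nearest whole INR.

INR 19,687,010

T = 120/360 years.
Invest the TRY and cover forward: 320,000,000 × 1.03153333333 × 2.0067 = INR 662,392,940.80.
Convert at spot and invest in INR: 320,000,000 × 2.1047 × 1.01273333333 = INR 682,079,950.93.
The quoted forward undervalues TRY, so borrow TRY, convert to INR at spot, deposit the INR at 3.82%, and buy TRY forward at 2.0067 to cover the loan.
The gap between the two covered legs is INR 19,687,010.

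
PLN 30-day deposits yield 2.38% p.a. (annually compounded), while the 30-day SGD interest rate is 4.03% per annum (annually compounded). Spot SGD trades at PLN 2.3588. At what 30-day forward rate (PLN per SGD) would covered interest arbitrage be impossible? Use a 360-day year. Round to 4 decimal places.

T = 30/360 years.
PLN accumulates by (1 + 0.0238)^(30/360) = 1.001962.
SGD accumulates by (1 + 0.0403)^(30/360) = 1.0032979.
CIP: F = S · (grow PLN)/(grow SGD) = 2.3588 × 1.001962/1.0032979 = 2.355659 PLN per SGD.

2.3557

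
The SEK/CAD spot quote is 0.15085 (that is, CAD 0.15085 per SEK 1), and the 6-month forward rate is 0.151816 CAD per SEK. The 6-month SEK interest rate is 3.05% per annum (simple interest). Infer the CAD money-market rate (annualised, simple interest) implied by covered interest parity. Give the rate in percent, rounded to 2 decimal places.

T = 6/12 years.
CIP gives F = S · g_CAD/g_SEK, so g_CAD/g_SEK = 0.151816/0.15085 = 1.0064037.
SEK growth factor: 1 + 0.0305×6/12 = 1.015250.
Hence g_CAD = 1.0217514.
r = (1.0217514 − 1)/(6/12) = 0.043503 → 4.35%.

4.35%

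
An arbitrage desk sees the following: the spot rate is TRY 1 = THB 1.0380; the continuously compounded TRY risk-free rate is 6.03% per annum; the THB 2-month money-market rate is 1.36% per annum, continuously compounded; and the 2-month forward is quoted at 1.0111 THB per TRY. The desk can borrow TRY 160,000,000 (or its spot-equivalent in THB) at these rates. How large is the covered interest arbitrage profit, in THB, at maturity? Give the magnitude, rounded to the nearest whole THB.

THB 3,046,829

T = 2/12 years.
Invest the TRY and cover forward: 160,000,000 × 1.01010067086 × 1.0111 = THB 163,410,046.13.
Convert at spot and invest in THB: 160,000,000 × 1.0380 × 1.0022692375 = THB 166,456,874.96.
The quoted forward undervalues TRY, so borrow TRY, convert to THB at spot, deposit the THB at 1.36%, and buy TRY forward at 1.0111 to cover the loan.
Profit = 166,456,874.96 − 163,410,046.13 = THB 3,046,829.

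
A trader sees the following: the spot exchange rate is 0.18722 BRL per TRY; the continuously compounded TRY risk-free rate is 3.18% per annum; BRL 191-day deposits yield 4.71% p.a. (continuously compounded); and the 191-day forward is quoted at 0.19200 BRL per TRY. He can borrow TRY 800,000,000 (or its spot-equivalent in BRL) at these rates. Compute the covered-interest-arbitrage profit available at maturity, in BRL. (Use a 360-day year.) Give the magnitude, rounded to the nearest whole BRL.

T = 191/360 years.
Keep in TRY, deliver into the forward: 800,000,000·1.01701479705·0.19200 = BRL 156,213,472.83.
Swap to BRL now, deposit: 800,000,000·0.18722·1.025304013 = BRL 153,565,933.85.
The quoted forward overvalues TRY, so borrow BRL, buy TRY at spot, deposit the TRY at 3.18%, and sell the proceeds forward at 0.19200.
Profit = 156,213,472.83 − 153,565,933.85 = BRL 2,647,539.

BRL 2,647,539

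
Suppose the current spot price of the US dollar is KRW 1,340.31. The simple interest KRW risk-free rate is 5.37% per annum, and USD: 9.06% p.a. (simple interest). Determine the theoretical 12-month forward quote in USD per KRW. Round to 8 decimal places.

0.00077222

T = 1 year.
KRW accumulates by 1 + 0.0537×1 = 1.053700.
USD accumulates by 1 + 0.0906×1 = 1.090600.
So F = 1340.31 × 1.053700 / 1.090600 = 1294.961 (KRW/USD).
Quoted the other way: 1/1294.961 = 0.00077222 USD per KRW.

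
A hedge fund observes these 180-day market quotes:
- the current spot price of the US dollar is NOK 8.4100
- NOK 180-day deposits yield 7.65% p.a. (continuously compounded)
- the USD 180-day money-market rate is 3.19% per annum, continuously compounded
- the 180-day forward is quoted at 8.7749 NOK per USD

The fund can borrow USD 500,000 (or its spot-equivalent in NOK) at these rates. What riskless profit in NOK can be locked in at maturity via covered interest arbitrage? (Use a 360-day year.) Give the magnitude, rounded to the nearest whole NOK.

T = 180/360 years.
Route A — deposit USD, sell forward: 500,000 × 1.01607788 × 8.7749 = NOK 4,457,990.89.
Route B — convert at spot, deposit NOK: 500,000 × 8.4100 × 1.038990948 = NOK 4,368,956.94.
The quoted forward overvalues USD, so borrow NOK, buy USD at spot, deposit the USD at 3.19%, and sell the proceeds forward at 8.7749.
Arbitrage profit = |4,457,990.89 − 4,368,956.94| = NOK 89,034.

NOK 89,034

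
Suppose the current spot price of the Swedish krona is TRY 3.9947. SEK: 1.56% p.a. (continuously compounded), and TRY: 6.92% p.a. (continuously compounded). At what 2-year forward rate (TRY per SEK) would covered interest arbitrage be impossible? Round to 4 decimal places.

T = 2 years.
TRY accumulates by e^(0.0692×2) = 1.1484348.
SEK growth factor: e^(0.0156×2) = 1.0316918.
So F = 3.9947 × 1.1484348 / 1.0316918 = 4.446728 (TRY/SEK).

4.4467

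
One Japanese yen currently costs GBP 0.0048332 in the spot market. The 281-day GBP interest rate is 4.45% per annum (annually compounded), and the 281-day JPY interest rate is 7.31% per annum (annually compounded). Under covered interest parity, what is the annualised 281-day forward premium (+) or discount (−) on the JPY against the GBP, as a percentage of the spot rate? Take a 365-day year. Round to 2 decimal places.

T = 281/365 years.
No-arbitrage forward: 0.0048332 × 1.0340866 / 1.0558172 = 0.0047337241 GBP/JPY.
(F − S)/S ÷ T = (0.0047337241 − 0.0048332)/0.0048332/(281/365) = -0.026734 → -2.67%.

-2.67%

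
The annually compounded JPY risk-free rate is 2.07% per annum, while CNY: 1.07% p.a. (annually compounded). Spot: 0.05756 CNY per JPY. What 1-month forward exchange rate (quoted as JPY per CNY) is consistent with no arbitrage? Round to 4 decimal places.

T = 1/12 years.
CNY growth factor: (1 + 0.0107)^(1/12) = 1.00088732.
Growth of 1 JPY over T: (1 + 0.0207)^(1/12) = 1.00170885.
Forward (CNY per JPY) = 0.05756 × 1.00088732 / 1.00170885 = 0.057512793.
Invert for JPY per CNY: 1 / 0.057512793 = 17.3874.

17.3874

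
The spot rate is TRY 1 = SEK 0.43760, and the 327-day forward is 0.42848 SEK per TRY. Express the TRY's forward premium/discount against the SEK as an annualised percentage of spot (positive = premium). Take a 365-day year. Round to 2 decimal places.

T = 327/365 years.
(F − S)/S = (0.42848 − 0.4376)/0.4376 = -0.0208410.
Per annum: -0.0208410 / (327/365) = -0.023263 = -2.33%.

-2.33%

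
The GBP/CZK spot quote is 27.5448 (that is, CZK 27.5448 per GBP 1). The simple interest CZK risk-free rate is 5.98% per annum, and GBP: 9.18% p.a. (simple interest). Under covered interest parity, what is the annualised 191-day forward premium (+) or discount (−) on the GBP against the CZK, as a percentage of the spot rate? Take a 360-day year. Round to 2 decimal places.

-3.05%

T = 191/360 years.
No-arbitrage forward: 27.5448 × 1.0317272 / 1.048705 = 27.0988690 CZK/GBP.
Annualised premium = (F − S)/S × (1/T) = (27.0988690 − 27.5448)/27.5448 ÷ (191/360) = -3.05%.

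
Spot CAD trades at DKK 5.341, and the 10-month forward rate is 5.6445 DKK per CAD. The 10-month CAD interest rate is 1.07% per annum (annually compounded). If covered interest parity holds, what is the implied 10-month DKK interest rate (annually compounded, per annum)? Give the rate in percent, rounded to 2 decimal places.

T = 10/12 years.
By CIP, F/S equals the DKK-to-CAD growth ratio: 5.6445/5.341 = 1.0568246.
The CAD side grows by (1 + 0.0107)^(10/12) = 1.0089087.
That pins the DKK growth at 1.0662395.
Annualise: 1.0662395^(12/10) − 1 = 0.080005 = 8.00%.

8.00%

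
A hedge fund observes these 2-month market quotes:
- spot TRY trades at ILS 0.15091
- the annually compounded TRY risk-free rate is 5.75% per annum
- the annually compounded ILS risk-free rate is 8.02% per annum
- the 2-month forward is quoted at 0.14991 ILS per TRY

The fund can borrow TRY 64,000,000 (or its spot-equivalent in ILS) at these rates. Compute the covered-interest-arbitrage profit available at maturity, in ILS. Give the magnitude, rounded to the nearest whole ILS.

ILS 99,168

T = 2/12 years.
Invest the TRY and cover forward: 64,000,000 × 1.009361486 × 0.14991 = ILS 9,684,056.34.
Convert at spot and invest in ILS: 64,000,000 × 0.15091 × 1.012940717 = ILS 9,783,224.55.
The quoted forward undervalues TRY, so borrow TRY, convert to ILS at spot, deposit the ILS at 8.02%, and buy TRY forward at 0.14991 to cover the loan.
The gap between the two covered legs is ILS 99,168.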